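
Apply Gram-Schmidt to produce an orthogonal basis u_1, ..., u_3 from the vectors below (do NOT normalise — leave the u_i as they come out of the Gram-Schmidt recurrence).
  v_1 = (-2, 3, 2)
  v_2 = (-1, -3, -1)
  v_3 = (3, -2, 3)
Orthogonal basis:
  u_1 = (-2, 3, 2)
  u_2 = (-35/17, -24/17, 1/17)
  u_3 = (66/53, -88/53, 198/53)

Apply the Gram-Schmidt recurrence
  u_1 = v_1
  u_i = v_i − Σ_{j<i} ((v_i · u_j) / (u_j · u_j)) · u_j.

Step by step this gives:
  u_1 = (-2, 3, 2)
  u_2 = (-35/17, -24/17, 1/17)
  u_3 = (66/53, -88/53, 198/53)

Orthogonality check:
  u_2 · u_1 = 0 (should be 0)
  u_3 · u_1 = 0 (should be 0)
  u_3 · u_2 = 0 (should be 0)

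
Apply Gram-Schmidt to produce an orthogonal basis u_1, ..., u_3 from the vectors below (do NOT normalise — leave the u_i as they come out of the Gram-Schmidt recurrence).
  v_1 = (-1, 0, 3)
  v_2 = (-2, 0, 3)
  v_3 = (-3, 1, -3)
Orthogonal basis:
  u_1 = (-1, 0, 3)
  u_2 = (-9/10, 0, -3/10)
  u_3 = (0, 1, 0)

Apply the Gram-Schmidt recurrence
  u_1 = v_1
  u_i = v_i − Σ_{j<i} ((v_i · u_j) / (u_j · u_j)) · u_j.

Step by step this gives:
  u_1 = (-1, 0, 3)
  u_2 = (-9/10, 0, -3/10)
  u_3 = (0, 1, 0)

Orthogonality check:
  u_2 · u_1 = 0 (should be 0)
  u_3 · u_1 = 0 (should be 0)
  u_3 · u_2 = 0 (should be 0)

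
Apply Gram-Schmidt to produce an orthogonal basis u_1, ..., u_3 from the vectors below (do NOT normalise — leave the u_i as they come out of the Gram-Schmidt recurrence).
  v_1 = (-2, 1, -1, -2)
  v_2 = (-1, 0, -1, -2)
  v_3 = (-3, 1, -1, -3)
Orthogonal basis:
  u_1 = (-2, 1, -1, -2)
  u_2 = (2/5, -7/10, -3/10, -3/5)
  u_3 = (-3/11, -3/11, 5/11, -1/11)

Apply the Gram-Schmidt recurrence
  u_1 = v_1
  u_i = v_i − Σ_{j<i} ((v_i · u_j) / (u_j · u_j)) · u_j.

Step by step this gives:
  u_1 = (-2, 1, -1, -2)
  u_2 = (2/5, -7/10, -3/10, -3/5)
  u_3 = (-3/11, -3/11, 5/11, -1/11)

Orthogonality check:
  u_2 · u_1 = 0 (should be 0)
  u_3 · u_1 = 0 (should be 0)
  u_3 · u_2 = 0 (should be 0)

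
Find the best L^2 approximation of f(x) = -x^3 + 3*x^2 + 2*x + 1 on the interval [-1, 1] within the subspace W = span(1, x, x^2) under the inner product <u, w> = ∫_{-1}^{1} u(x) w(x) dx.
g(x) = 3*x^2 + 7*x/5 + 1

The best approximation g ∈ W is the orthogonal projection of f onto W. Writing g = a_0 + a_1 x + a_2 x^2, the coefficients solve the normal equations G · a = b where
  G_{ij} = <φ_i, φ_j> and b_i = <f, φ_i>, with φ_0 = 1, φ_1 = x, φ_2 = x^2.
G =
  [2, 0, 2/3]
  [0, 2/3, 0]
  [2/3, 0, 2/5],
b = (4, 14/15, 28/15).
Solving gives a_0 = 1, a_1 = 7/5, a_2 = 3, so
  g(x) = 3*x^2 + 7*x/5 + 1.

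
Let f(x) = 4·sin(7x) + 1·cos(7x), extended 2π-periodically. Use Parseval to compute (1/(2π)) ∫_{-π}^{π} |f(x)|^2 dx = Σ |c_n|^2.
Σ |c_n|^2 = 17/2

Expand |f|^2 and use orthogonality of {sin(nx), cos(mx)} on [-π, π]:
  ∫_{-π}^{π} sin(nx)^2 dx = π, ∫ cos(mx)^2 dx = π, and cross terms integrate to 0.
So ∫_{-π}^{π} f(x)^2 dx = 4^2 · π + 1^2 · π = (16 + 1)π.
Divide by 2π: (16 + 1)/2 = 17/2.
By Parseval, this equals Σ |c_n|^2.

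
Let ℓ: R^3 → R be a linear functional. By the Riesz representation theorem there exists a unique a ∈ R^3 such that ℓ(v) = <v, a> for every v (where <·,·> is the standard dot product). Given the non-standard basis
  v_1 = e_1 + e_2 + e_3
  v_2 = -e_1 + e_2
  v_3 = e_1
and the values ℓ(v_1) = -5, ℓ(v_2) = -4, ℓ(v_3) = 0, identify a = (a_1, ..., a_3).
a = (0, -4, -1)

Write a = (a_1, ..., a_3) in the standard basis. For each basis vector v_i, ℓ(v_i) = <v_i, a> is a linear equation in the a_j's. Collect the n equations into a matrix system V a = ℓ, where row i of V is v_i (expressed in the standard basis). Since V is invertible (lower-triangular with 1s on the diagonal, up to permutation), solve by back-substitution:
  V =
[[1, 1, 1],
 [-1, 1, 0],
 [1, 0, 0]]
  V a = (-5, -4, 0)
Solving gives a = (0, -4, -1).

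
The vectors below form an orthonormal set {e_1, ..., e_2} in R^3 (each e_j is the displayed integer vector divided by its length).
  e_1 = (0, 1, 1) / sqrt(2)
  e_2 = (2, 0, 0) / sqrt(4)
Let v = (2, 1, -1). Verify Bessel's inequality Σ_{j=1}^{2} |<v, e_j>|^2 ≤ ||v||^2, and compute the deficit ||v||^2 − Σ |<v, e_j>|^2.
Σ |<v, e_j>|^2 = 4; ||v||^2 = 6; deficit = 2

Write each e_j = u_j / sqrt(<u_j, u_j>) where u_j is the displayed integer vector. Then <v, e_j> = <v, u_j> / sqrt(<u_j, u_j>), so |<v, e_j>|^2 = <v, u_j>^2 / <u_j, u_j>.
Coefficients: <v, e_1> = 0/sqrt(2), <v, e_2> = 4/sqrt(4).
Square and sum: Σ |<v, e_j>|^2 = 4.
Compute ||v||^2 = v·v = 6.
Deficit = 6 − 4 = 2 ≥ 0, confirming Bessel's inequality. (The deficit equals ||v − Σ <v,e_j> e_j||^2, the squared distance from v to span{e_j}.)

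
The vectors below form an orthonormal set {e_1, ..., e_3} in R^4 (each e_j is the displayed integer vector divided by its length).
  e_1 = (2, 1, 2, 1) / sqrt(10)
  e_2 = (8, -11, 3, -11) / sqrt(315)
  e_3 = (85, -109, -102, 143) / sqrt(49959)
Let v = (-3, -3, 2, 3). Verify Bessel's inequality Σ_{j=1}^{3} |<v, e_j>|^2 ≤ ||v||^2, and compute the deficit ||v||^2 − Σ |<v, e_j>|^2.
Σ |<v, e_j>|^2 = 2533/793; ||v||^2 = 31; deficit = 22050/793

Write each e_j = u_j / sqrt(<u_j, u_j>) where u_j is the displayed integer vector. Then <v, e_j> = <v, u_j> / sqrt(<u_j, u_j>), so |<v, e_j>|^2 = <v, u_j>^2 / <u_j, u_j>.
Coefficients: <v, e_1> = -2/sqrt(10), <v, e_2> = -18/sqrt(315), <v, e_3> = 297/sqrt(49959).
Square and sum: Σ |<v, e_j>|^2 = 2533/793.
Compute ||v||^2 = v·v = 31.
Deficit = 31 − 2533/793 = 22050/793 ≥ 0, confirming Bessel's inequality. (The deficit equals ||v − Σ <v,e_j> e_j||^2, the squared distance from v to span{e_j}.)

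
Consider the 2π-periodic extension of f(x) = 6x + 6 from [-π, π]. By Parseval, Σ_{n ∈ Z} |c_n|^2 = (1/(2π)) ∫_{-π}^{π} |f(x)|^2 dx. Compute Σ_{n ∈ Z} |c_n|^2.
Σ |c_n|^2 = 12π^2 + 36

Expand and integrate term by term over [-π, π]:
  ∫ (6x)^2 dx = 36·(2π^3/3); ∫ 2·6·(6)·x dx = 0 (odd integrand); ∫ 6^2 dx = 36·2π.
So (1/(2π)) ∫_{-π}^{π} (6x + 6)^2 dx = 36π^2/3 + 36 = 12π^2 + 36.
Parseval ⇒ Σ |c_n|^2 = 12π^2 + 36.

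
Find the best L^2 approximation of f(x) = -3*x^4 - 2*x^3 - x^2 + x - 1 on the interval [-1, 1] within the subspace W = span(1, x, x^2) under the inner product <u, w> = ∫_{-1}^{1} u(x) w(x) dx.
g(x) = -25*x^2/7 - x/5 - 26/35

The best approximation g ∈ W is the orthogonal projection of f onto W. Writing g = a_0 + a_1 x + a_2 x^2, the coefficients solve the normal equations G · a = b where
  G_{ij} = <φ_i, φ_j> and b_i = <f, φ_i>, with φ_0 = 1, φ_1 = x, φ_2 = x^2.
G =
  [2, 0, 2/3]
  [0, 2/3, 0]
  [2/3, 0, 2/5],
b = (-58/15, -2/15, -202/105).
Solving gives a_0 = -26/35, a_1 = -1/5, a_2 = -25/7, so
  g(x) = -25*x^2/7 - x/5 - 26/35.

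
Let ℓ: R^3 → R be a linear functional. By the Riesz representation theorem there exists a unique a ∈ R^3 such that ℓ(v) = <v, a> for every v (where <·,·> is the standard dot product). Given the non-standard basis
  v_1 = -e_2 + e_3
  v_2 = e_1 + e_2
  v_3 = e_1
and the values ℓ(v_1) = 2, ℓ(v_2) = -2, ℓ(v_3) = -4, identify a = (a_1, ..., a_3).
a = (-4, 2, 4)

Write a = (a_1, ..., a_3) in the standard basis. For each basis vector v_i, ℓ(v_i) = <v_i, a> is a linear equation in the a_j's. Collect the n equations into a matrix system V a = ℓ, where row i of V is v_i (expressed in the standard basis). Since V is invertible (lower-triangular with 1s on the diagonal, up to permutation), solve by back-substitution:
  V =
[[0, -1, 1],
 [1, 1, 0],
 [1, 0, 0]]
  V a = (2, -2, -4)
Solving gives a = (-4, 2, 4).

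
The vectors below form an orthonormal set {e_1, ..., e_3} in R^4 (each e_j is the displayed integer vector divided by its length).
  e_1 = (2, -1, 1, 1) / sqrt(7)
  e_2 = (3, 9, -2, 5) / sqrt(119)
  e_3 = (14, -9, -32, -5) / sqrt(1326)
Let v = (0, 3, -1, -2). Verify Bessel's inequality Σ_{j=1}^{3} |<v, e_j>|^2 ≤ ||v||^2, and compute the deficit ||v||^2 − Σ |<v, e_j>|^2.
Σ |<v, e_j>|^2 = 217/26; ||v||^2 = 14; deficit = 147/26

Write each e_j = u_j / sqrt(<u_j, u_j>) where u_j is the displayed integer vector. Then <v, e_j> = <v, u_j> / sqrt(<u_j, u_j>), so |<v, e_j>|^2 = <v, u_j>^2 / <u_j, u_j>.
Coefficients: <v, e_1> = -6/sqrt(7), <v, e_2> = 19/sqrt(119), <v, e_3> = 15/sqrt(1326).
Square and sum: Σ |<v, e_j>|^2 = 217/26.
Compute ||v||^2 = v·v = 14.
Deficit = 14 − 217/26 = 147/26 ≥ 0, confirming Bessel's inequality. (The deficit equals ||v − Σ <v,e_j> e_j||^2, the squared distance from v to span{e_j}.)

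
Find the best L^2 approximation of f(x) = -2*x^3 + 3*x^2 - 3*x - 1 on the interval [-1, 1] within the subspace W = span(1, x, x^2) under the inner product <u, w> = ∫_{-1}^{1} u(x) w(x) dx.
g(x) = 3*x^2 - 21*x/5 - 1

The best approximation g ∈ W is the orthogonal projection of f onto W. Writing g = a_0 + a_1 x + a_2 x^2, the coefficients solve the normal equations G · a = b where
  G_{ij} = <φ_i, φ_j> and b_i = <f, φ_i>, with φ_0 = 1, φ_1 = x, φ_2 = x^2.
G =
  [2, 0, 2/3]
  [0, 2/3, 0]
  [2/3, 0, 2/5],
b = (0, -14/5, 8/15).
Solving gives a_0 = -1, a_1 = -21/5, a_2 = 3, so
  g(x) = 3*x^2 - 21*x/5 - 1.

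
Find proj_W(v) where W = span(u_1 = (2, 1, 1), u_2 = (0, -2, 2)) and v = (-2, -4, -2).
proj_W(v) = (-10/3, -8/3, -2/3)

Set up U = [u_1 | ... | u_2] ∈ R^(3×2). The projector onto W = col(U) is P = U (U^T U)^(-1) U^T.
Compute U^T U =
  [6, 0]
  [0, 8],
and U^T v = (-10, 4).
Solve U^T U · c = U^T v for the coefficients: c = (-5/3, 1/2). The projection is proj_W(v) = U c.
Check: (v - proj_W(v)) · u_1 = 0  (should be 0).
Check: (v - proj_W(v)) · u_2 = 0  (should be 0).
Result: proj_W(v) = (-10/3, -8/3, -2/3).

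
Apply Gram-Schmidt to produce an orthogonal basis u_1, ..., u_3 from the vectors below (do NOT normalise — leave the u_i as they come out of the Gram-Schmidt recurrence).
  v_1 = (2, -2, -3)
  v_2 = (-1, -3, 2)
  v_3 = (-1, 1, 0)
Orthogonal basis:
  u_1 = (2, -2, -3)
  u_2 = (-13/17, -55/17, 28/17)
  u_3 = (-2/3, -2/39, -16/39)

Apply the Gram-Schmidt recurrence
  u_1 = v_1
  u_i = v_i − Σ_{j<i} ((v_i · u_j) / (u_j · u_j)) · u_j.

Step by step this gives:
  u_1 = (2, -2, -3)
  u_2 = (-13/17, -55/17, 28/17)
  u_3 = (-2/3, -2/39, -16/39)

Orthogonality check:
  u_2 · u_1 = 0 (should be 0)
  u_3 · u_1 = 0 (should be 0)
  u_3 · u_2 = 0 (should be 0)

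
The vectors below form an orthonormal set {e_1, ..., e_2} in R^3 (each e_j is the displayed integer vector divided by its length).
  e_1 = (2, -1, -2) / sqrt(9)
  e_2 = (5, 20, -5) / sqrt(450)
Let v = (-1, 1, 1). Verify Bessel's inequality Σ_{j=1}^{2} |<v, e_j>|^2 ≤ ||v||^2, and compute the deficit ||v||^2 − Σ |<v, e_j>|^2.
Σ |<v, e_j>|^2 = 3; ||v||^2 = 3; deficit = 0

Write each e_j = u_j / sqrt(<u_j, u_j>) where u_j is the displayed integer vector. Then <v, e_j> = <v, u_j> / sqrt(<u_j, u_j>), so |<v, e_j>|^2 = <v, u_j>^2 / <u_j, u_j>.
Coefficients: <v, e_1> = -5/sqrt(9), <v, e_2> = 10/sqrt(450).
Square and sum: Σ |<v, e_j>|^2 = 3.
Compute ||v||^2 = v·v = 3.
Deficit = 3 − 3 = 0 ≥ 0, confirming Bessel's inequality. (The deficit equals ||v − Σ <v,e_j> e_j||^2, the squared distance from v to span{e_j}.)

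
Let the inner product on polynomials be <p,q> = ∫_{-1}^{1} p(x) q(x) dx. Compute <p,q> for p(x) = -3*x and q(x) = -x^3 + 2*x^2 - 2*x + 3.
<p,q> = 26/5

Expand the product: p(x)·q(x) = 3*x^4 - 6*x^3 + 6*x^2 - 9*x.
∫_{-1}^{1} of each monomial x^k gives [2/(k+1) if k even, 0 if k odd]. Integrating term-by-term (or equivalently evaluating the antiderivative F(x) = 3*x^5/5 - 3*x^4/2 + 2*x^3 - 9*x^2/2 at the endpoints):
  F(1) − F(−1) = -17/5 − (-43/5) = 26/5.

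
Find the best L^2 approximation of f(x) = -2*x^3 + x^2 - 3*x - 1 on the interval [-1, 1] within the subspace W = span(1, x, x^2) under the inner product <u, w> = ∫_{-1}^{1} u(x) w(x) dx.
g(x) = x^2 - 21*x/5 - 1

The best approximation g ∈ W is the orthogonal projection of f onto W. Writing g = a_0 + a_1 x + a_2 x^2, the coefficients solve the normal equations G · a = b where
  G_{ij} = <φ_i, φ_j> and b_i = <f, φ_i>, with φ_0 = 1, φ_1 = x, φ_2 = x^2.
G =
  [2, 0, 2/3]
  [0, 2/3, 0]
  [2/3, 0, 2/5],
b = (-4/3, -14/5, -4/15).
Solving gives a_0 = -1, a_1 = -21/5, a_2 = 1, so
  g(x) = x^2 - 21*x/5 - 1.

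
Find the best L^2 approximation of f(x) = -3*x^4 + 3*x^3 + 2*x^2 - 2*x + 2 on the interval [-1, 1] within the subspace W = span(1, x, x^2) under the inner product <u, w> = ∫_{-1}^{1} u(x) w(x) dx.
g(x) = -4*x^2/7 - x/5 + 79/35

The best approximation g ∈ W is the orthogonal projection of f onto W. Writing g = a_0 + a_1 x + a_2 x^2, the coefficients solve the normal equations G · a = b where
  G_{ij} = <φ_i, φ_j> and b_i = <f, φ_i>, with φ_0 = 1, φ_1 = x, φ_2 = x^2.
G =
  [2, 0, 2/3]
  [0, 2/3, 0]
  [2/3, 0, 2/5],
b = (62/15, -2/15, 134/105).
Solving gives a_0 = 79/35, a_1 = -1/5, a_2 = -4/7, so
  g(x) = -4*x^2/7 - x/5 + 79/35.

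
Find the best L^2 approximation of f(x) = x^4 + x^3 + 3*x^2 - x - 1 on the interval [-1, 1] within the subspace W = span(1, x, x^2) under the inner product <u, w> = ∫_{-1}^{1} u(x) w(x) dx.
g(x) = 27*x^2/7 - 2*x/5 - 38/35

The best approximation g ∈ W is the orthogonal projection of f onto W. Writing g = a_0 + a_1 x + a_2 x^2, the coefficients solve the normal equations G · a = b where
  G_{ij} = <φ_i, φ_j> and b_i = <f, φ_i>, with φ_0 = 1, φ_1 = x, φ_2 = x^2.
G =
  [2, 0, 2/3]
  [0, 2/3, 0]
  [2/3, 0, 2/5],
b = (2/5, -4/15, 86/105).
Solving gives a_0 = -38/35, a_1 = -2/5, a_2 = 27/7, so
  g(x) = 27*x^2/7 - 2*x/5 - 38/35.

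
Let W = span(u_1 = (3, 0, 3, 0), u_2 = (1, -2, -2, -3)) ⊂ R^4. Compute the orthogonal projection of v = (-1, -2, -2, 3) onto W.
proj_W(v) = (-9/5, 2/5, -6/5, 3/5)

Set up U = [u_1 | ... | u_2] ∈ R^(4×2). The projector onto W = col(U) is P = U (U^T U)^(-1) U^T.
Compute U^T U =
  [18, -3]
  [-3, 18],
and U^T v = (-9, -2).
Solve U^T U · c = U^T v for the coefficients: c = (-8/15, -1/5). The projection is proj_W(v) = U c.
Check: (v - proj_W(v)) · u_1 = 0  (should be 0).
Check: (v - proj_W(v)) · u_2 = 0  (should be 0).
Result: proj_W(v) = (-9/5, 2/5, -6/5, 3/5).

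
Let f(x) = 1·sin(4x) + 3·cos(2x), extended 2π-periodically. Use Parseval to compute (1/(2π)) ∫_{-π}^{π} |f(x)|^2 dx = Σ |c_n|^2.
Σ |c_n|^2 = 5

Expand |f|^2 and use orthogonality of {sin(nx), cos(mx)} on [-π, π]:
  ∫_{-π}^{π} sin(nx)^2 dx = π, ∫ cos(mx)^2 dx = π, and cross terms integrate to 0.
So ∫_{-π}^{π} f(x)^2 dx = 1^2 · π + 3^2 · π = (1 + 9)π.
Divide by 2π: (1 + 9)/2 = 5.
By Parseval, this equals Σ |c_n|^2.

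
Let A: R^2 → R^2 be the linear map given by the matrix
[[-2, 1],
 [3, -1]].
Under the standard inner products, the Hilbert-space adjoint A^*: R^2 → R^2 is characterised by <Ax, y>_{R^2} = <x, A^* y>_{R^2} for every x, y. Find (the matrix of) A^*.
A^* = A^T =
[[-2, 3],
 [1, -1]]

For real matrices with standard dot products, the defining identity <Ax, y> = <x, A^* y> gives (Ax)^T y = x^T (A^*) y, i.e. x^T A^T y = x^T (A^*) y. Since this holds for all x, y, we must have A^* = A^T. Therefore
A^* =
[[-2, 3],
 [1, -1]].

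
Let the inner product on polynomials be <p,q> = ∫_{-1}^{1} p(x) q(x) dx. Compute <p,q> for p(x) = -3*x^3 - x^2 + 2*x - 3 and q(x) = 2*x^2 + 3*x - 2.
<p,q> = 134/15

Expand the product: p(x)·q(x) = -6*x^5 - 11*x^4 + 7*x^3 + 2*x^2 - 13*x + 6.
∫_{-1}^{1} of each monomial x^k gives [2/(k+1) if k even, 0 if k odd]. Integrating term-by-term (or equivalently evaluating the antiderivative F(x) = -x^6 - 11*x^5/5 + 7*x^4/4 + 2*x^3/3 - 13*x^2/2 + 6*x at the endpoints):
  F(1) − F(−1) = -77/60 − (-613/60) = 134/15.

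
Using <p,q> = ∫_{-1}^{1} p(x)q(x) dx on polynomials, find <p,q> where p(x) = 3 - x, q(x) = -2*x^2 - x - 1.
<p,q> = -28/3

Expand the product: p(x)·q(x) = 2*x^3 - 5*x^2 - 2*x - 3.
∫_{-1}^{1} of each monomial x^k gives [2/(k+1) if k even, 0 if k odd]. Integrating term-by-term (or equivalently evaluating the antiderivative F(x) = x^4/2 - 5*x^3/3 - x^2 - 3*x at the endpoints):
  F(1) − F(−1) = -31/6 − (25/6) = -28/3.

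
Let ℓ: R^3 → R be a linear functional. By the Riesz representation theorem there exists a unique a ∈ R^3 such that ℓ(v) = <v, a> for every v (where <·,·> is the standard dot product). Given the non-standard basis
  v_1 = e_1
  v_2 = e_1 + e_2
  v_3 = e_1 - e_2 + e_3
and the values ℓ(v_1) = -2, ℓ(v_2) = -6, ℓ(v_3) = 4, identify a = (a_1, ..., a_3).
a = (-2, -4, 2)

Write a = (a_1, ..., a_3) in the standard basis. For each basis vector v_i, ℓ(v_i) = <v_i, a> is a linear equation in the a_j's. Collect the n equations into a matrix system V a = ℓ, where row i of V is v_i (expressed in the standard basis). Since V is invertible (lower-triangular with 1s on the diagonal, up to permutation), solve by back-substitution:
  V =
[[1, 0, 0],
 [1, 1, 0],
 [1, -1, 1]]
  V a = (-2, -6, 4)
Solving gives a = (-2, -4, 2).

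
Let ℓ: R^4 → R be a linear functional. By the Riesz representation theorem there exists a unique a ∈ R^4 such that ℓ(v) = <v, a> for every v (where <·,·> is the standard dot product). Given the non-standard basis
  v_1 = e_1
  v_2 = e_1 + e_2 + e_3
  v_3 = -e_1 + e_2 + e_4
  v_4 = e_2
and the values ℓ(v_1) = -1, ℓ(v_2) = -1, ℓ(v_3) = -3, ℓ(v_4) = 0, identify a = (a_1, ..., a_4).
a = (-1, 0, 0, -4)

Write a = (a_1, ..., a_4) in the standard basis. For each basis vector v_i, ℓ(v_i) = <v_i, a> is a linear equation in the a_j's. Collect the n equations into a matrix system V a = ℓ, where row i of V is v_i (expressed in the standard basis). Since V is invertible (lower-triangular with 1s on the diagonal, up to permutation), solve by back-substitution:
  V =
[[1, 0, 0, 0],
 [1, 1, 1, 0],
 [-1, 1, 0, 1],
 [0, 1, 0, 0]]
  V a = (-1, -1, -3, 0)
Solving gives a = (-1, 0, 0, -4).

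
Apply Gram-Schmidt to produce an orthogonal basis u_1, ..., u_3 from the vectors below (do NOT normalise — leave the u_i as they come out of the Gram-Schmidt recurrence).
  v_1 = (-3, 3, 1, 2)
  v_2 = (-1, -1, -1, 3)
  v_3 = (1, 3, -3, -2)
Orthogonal basis:
  u_1 = (-3, 3, 1, 2)
  u_2 = (-8/23, -38/23, -28/23, 59/23)
  u_3 = (164/251, 528/251, -932/251, -80/251)

Apply the Gram-Schmidt recurrence
  u_1 = v_1
  u_i = v_i − Σ_{j<i} ((v_i · u_j) / (u_j · u_j)) · u_j.

Step by step this gives:
  u_1 = (-3, 3, 1, 2)
  u_2 = (-8/23, -38/23, -28/23, 59/23)
  u_3 = (164/251, 528/251, -932/251, -80/251)

Orthogonality check:
  u_2 · u_1 = 0 (should be 0)
  u_3 · u_1 = 0 (should be 0)
  u_3 · u_2 = 0 (should be 0)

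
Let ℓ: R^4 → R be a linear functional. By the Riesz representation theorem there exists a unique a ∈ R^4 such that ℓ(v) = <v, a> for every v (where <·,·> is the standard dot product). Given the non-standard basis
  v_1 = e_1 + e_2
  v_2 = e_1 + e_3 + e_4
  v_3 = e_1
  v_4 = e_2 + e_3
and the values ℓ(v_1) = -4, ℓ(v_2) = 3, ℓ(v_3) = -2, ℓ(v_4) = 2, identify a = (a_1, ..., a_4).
a = (-2, -2, 4, 1)

Write a = (a_1, ..., a_4) in the standard basis. For each basis vector v_i, ℓ(v_i) = <v_i, a> is a linear equation in the a_j's. Collect the n equations into a matrix system V a = ℓ, where row i of V is v_i (expressed in the standard basis). Since V is invertible (lower-triangular with 1s on the diagonal, up to permutation), solve by back-substitution:
  V =
[[1, 1, 0, 0],
 [1, 0, 1, 1],
 [1, 0, 0, 0],
 [0, 1, 1, 0]]
  V a = (-4, 3, -2, 2)
Solving gives a = (-2, -2, 4, 1).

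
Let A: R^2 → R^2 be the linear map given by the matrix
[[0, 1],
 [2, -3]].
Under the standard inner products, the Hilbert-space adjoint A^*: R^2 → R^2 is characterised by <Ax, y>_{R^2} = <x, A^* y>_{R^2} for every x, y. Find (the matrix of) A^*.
A^* = A^T =
[[0, 2],
 [1, -3]]

For real matrices with standard dot products, the defining identity <Ax, y> = <x, A^* y> gives (Ax)^T y = x^T (A^*) y, i.e. x^T A^T y = x^T (A^*) y. Since this holds for all x, y, we must have A^* = A^T. Therefore
A^* =
[[0, 2],
 [1, -3]].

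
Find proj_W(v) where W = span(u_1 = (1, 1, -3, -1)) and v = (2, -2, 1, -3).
proj_W(v) = (0, 0, 0, 0)

Set up U = [u_1 | ... | u_1] ∈ R^(4×1). The projector onto W = col(U) is P = U (U^T U)^(-1) U^T.
Compute U^T U =
  [12],
and U^T v = (0).
Solve U^T U · c = U^T v for the coefficients: c = (0). The projection is proj_W(v) = U c.
Check: (v - proj_W(v)) · u_1 = 0  (should be 0).
Result: proj_W(v) = (0, 0, 0, 0).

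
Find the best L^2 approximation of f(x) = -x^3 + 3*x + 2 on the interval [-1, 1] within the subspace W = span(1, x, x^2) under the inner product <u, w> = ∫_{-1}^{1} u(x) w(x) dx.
g(x) = 12*x/5 + 2

The best approximation g ∈ W is the orthogonal projection of f onto W. Writing g = a_0 + a_1 x + a_2 x^2, the coefficients solve the normal equations G · a = b where
  G_{ij} = <φ_i, φ_j> and b_i = <f, φ_i>, with φ_0 = 1, φ_1 = x, φ_2 = x^2.
G =
  [2, 0, 2/3]
  [0, 2/3, 0]
  [2/3, 0, 2/5],
b = (4, 8/5, 4/3).
Solving gives a_0 = 2, a_1 = 12/5, a_2 = 0, so
  g(x) = 12*x/5 + 2.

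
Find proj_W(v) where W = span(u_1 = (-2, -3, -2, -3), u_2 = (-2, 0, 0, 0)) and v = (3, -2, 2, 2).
proj_W(v) = (3, 6/11, 4/11, 6/11)

Set up U = [u_1 | ... | u_2] ∈ R^(4×2). The projector onto W = col(U) is P = U (U^T U)^(-1) U^T.
Compute U^T U =
  [26, 4]
  [4, 4],
and U^T v = (-10, -6).
Solve U^T U · c = U^T v for the coefficients: c = (-2/11, -29/22). The projection is proj_W(v) = U c.
Check: (v - proj_W(v)) · u_1 = 0  (should be 0).
Check: (v - proj_W(v)) · u_2 = 0  (should be 0).
Result: proj_W(v) = (3, 6/11, 4/11, 6/11).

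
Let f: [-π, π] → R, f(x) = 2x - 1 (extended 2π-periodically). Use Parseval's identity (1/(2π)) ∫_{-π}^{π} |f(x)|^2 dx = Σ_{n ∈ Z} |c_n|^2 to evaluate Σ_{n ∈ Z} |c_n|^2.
Σ |c_n|^2 = 4π^2/3 + 1

Expand and integrate term by term over [-π, π]:
  ∫ (2x)^2 dx = 4·(2π^3/3); ∫ 2·2·(-1)·x dx = 0 (odd integrand); ∫ (-1)^2 dx = 1·2π.
So (1/(2π)) ∫_{-π}^{π} (2x - 1)^2 dx = 4π^2/3 + 1 = 4π^2/3 + 1.
Parseval ⇒ Σ |c_n|^2 = 4π^2/3 + 1.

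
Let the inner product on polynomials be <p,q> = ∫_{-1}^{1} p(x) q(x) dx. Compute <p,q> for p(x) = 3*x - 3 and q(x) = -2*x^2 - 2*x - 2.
<p,q> = 12

Expand the product: p(x)·q(x) = 6 - 6*x^3.
∫_{-1}^{1} of each monomial x^k gives [2/(k+1) if k even, 0 if k odd]. Integrating term-by-term (or equivalently evaluating the antiderivative F(x) = -3*x^4/2 + 6*x at the endpoints):
  F(1) − F(−1) = 9/2 − (-15/2) = 12.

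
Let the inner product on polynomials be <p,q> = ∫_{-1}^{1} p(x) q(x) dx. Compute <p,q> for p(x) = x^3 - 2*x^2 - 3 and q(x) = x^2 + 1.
<p,q> = -152/15

Expand the product: p(x)·q(x) = x^5 - 2*x^4 + x^3 - 5*x^2 - 3.
∫_{-1}^{1} of each monomial x^k gives [2/(k+1) if k even, 0 if k odd]. Integrating term-by-term (or equivalently evaluating the antiderivative F(x) = x^6/6 - 2*x^5/5 + x^4/4 - 5*x^3/3 - 3*x at the endpoints):
  F(1) − F(−1) = -93/20 − (329/60) = -152/15.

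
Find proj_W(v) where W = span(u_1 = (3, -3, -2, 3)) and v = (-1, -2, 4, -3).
proj_W(v) = (-42/31, 42/31, 28/31, -42/31)

Set up U = [u_1 | ... | u_1] ∈ R^(4×1). The projector onto W = col(U) is P = U (U^T U)^(-1) U^T.
Compute U^T U =
  [31],
and U^T v = (-14).
Solve U^T U · c = U^T v for the coefficients: c = (-14/31). The projection is proj_W(v) = U c.
Check: (v - proj_W(v)) · u_1 = 0  (should be 0).
Result: proj_W(v) = (-42/31, 42/31, 28/31, -42/31).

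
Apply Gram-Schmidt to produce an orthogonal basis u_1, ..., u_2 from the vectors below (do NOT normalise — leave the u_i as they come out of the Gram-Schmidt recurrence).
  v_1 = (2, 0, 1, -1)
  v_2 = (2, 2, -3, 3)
Orthogonal basis:
  u_1 = (2, 0, 1, -1)
  u_2 = (8/3, 2, -8/3, 8/3)

Apply the Gram-Schmidt recurrence
  u_1 = v_1
  u_i = v_i − Σ_{j<i} ((v_i · u_j) / (u_j · u_j)) · u_j.

Step by step this gives:
  u_1 = (2, 0, 1, -1)
  u_2 = (8/3, 2, -8/3, 8/3)

Orthogonality check:
  u_2 · u_1 = 0 (should be 0)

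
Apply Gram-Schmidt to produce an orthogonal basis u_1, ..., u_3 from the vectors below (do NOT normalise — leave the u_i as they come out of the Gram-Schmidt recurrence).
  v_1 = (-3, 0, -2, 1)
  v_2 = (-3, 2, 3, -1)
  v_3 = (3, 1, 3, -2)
Orthogonal basis:
  u_1 = (-3, 0, -2, 1)
  u_2 = (-18/7, 2, 23/7, -8/7)
  u_3 = (9/106, 23/53, -19/53, -49/106)

Apply the Gram-Schmidt recurrence
  u_1 = v_1
  u_i = v_i − Σ_{j<i} ((v_i · u_j) / (u_j · u_j)) · u_j.

Step by step this gives:
  u_1 = (-3, 0, -2, 1)
  u_2 = (-18/7, 2, 23/7, -8/7)
  u_3 = (9/106, 23/53, -19/53, -49/106)

Orthogonality check:
  u_2 · u_1 = 0 (should be 0)
  u_3 · u_1 = 0 (should be 0)
  u_3 · u_2 = 0 (should be 0)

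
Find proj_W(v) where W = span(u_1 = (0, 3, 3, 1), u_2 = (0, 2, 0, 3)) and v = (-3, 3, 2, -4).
proj_W(v) = (0, 165/166, 591/166, -221/83)

Set up U = [u_1 | ... | u_2] ∈ R^(4×2). The projector onto W = col(U) is P = U (U^T U)^(-1) U^T.
Compute U^T U =
  [19, 9]
  [9, 13],
and U^T v = (11, -6).
Solve U^T U · c = U^T v for the coefficients: c = (197/166, -213/166). The projection is proj_W(v) = U c.
Check: (v - proj_W(v)) · u_1 = 0  (should be 0).
Check: (v - proj_W(v)) · u_2 = 0  (should be 0).
Result: proj_W(v) = (0, 165/166, 591/166, -221/83).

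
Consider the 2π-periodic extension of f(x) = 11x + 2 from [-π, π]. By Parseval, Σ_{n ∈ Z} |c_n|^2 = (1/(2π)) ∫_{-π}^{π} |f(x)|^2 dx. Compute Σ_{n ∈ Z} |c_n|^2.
Σ |c_n|^2 = 121π^2/3 + 4

Expand and integrate term by term over [-π, π]:
  ∫ (11x)^2 dx = 121·(2π^3/3); ∫ 2·11·(2)·x dx = 0 (odd integrand); ∫ 2^2 dx = 4·2π.
So (1/(2π)) ∫_{-π}^{π} (11x + 2)^2 dx = 121π^2/3 + 4 = 121π^2/3 + 4.
Parseval ⇒ Σ |c_n|^2 = 121π^2/3 + 4.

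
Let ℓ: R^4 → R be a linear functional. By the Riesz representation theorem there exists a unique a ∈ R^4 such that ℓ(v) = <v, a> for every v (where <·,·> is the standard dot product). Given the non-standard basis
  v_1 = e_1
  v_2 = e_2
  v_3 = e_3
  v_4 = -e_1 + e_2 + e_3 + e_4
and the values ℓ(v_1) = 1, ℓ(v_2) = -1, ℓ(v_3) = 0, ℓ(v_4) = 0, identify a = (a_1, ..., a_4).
a = (1, -1, 0, 2)

Write a = (a_1, ..., a_4) in the standard basis. For each basis vector v_i, ℓ(v_i) = <v_i, a> is a linear equation in the a_j's. Collect the n equations into a matrix system V a = ℓ, where row i of V is v_i (expressed in the standard basis). Since V is invertible (lower-triangular with 1s on the diagonal, up to permutation), solve by back-substitution:
  V =
[[1, 0, 0, 0],
 [0, 1, 0, 0],
 [0, 0, 1, 0],
 [-1, 1, 1, 1]]
  V a = (1, -1, 0, 0)
Solving gives a = (1, -1, 0, 2).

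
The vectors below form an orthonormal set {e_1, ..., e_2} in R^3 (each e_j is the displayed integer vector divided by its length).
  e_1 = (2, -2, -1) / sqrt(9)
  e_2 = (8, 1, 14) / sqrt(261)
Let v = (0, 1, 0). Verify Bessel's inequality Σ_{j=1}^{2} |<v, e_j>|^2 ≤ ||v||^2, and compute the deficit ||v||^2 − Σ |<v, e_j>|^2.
Σ |<v, e_j>|^2 = 13/29; ||v||^2 = 1; deficit = 16/29

Write each e_j = u_j / sqrt(<u_j, u_j>) where u_j is the displayed integer vector. Then <v, e_j> = <v, u_j> / sqrt(<u_j, u_j>), so |<v, e_j>|^2 = <v, u_j>^2 / <u_j, u_j>.
Coefficients: <v, e_1> = -2/sqrt(9), <v, e_2> = 1/sqrt(261).
Square and sum: Σ |<v, e_j>|^2 = 13/29.
Compute ||v||^2 = v·v = 1.
Deficit = 1 − 13/29 = 16/29 ≥ 0, confirming Bessel's inequality. (The deficit equals ||v − Σ <v,e_j> e_j||^2, the squared distance from v to span{e_j}.)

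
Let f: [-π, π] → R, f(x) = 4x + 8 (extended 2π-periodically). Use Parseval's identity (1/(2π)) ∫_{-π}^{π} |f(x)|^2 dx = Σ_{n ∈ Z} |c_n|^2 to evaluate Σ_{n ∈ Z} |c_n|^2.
Σ |c_n|^2 = 16π^2/3 + 64

Expand and integrate term by term over [-π, π]:
  ∫ (4x)^2 dx = 16·(2π^3/3); ∫ 2·4·(8)·x dx = 0 (odd integrand); ∫ 8^2 dx = 64·2π.
So (1/(2π)) ∫_{-π}^{π} (4x + 8)^2 dx = 16π^2/3 + 64 = 16π^2/3 + 64.
Parseval ⇒ Σ |c_n|^2 = 16π^2/3 + 64.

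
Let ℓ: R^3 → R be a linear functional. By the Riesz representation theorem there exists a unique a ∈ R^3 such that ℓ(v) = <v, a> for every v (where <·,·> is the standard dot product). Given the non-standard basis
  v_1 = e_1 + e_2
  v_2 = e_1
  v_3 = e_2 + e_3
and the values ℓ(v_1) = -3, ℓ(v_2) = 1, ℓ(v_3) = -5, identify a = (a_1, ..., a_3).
a = (1, -4, -1)

Write a = (a_1, ..., a_3) in the standard basis. For each basis vector v_i, ℓ(v_i) = <v_i, a> is a linear equation in the a_j's. Collect the n equations into a matrix system V a = ℓ, where row i of V is v_i (expressed in the standard basis). Since V is invertible (lower-triangular with 1s on the diagonal, up to permutation), solve by back-substitution:
  V =
[[1, 1, 0],
 [1, 0, 0],
 [0, 1, 1]]
  V a = (-3, 1, -5)
Solving gives a = (1, -4, -1).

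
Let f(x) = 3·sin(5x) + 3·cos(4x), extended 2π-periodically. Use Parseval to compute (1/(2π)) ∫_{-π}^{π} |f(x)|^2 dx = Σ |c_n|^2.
Σ |c_n|^2 = 9

Expand |f|^2 and use orthogonality of {sin(nx), cos(mx)} on [-π, π]:
  ∫_{-π}^{π} sin(nx)^2 dx = π, ∫ cos(mx)^2 dx = π, and cross terms integrate to 0.
So ∫_{-π}^{π} f(x)^2 dx = 3^2 · π + 3^2 · π = (9 + 9)π.
Divide by 2π: (9 + 9)/2 = 9.
By Parseval, this equals Σ |c_n|^2.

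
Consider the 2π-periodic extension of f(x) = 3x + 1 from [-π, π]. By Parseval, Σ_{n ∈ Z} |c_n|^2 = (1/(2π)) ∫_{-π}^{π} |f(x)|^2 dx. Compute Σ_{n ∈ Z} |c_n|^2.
Σ |c_n|^2 = 3π^2 + 1

Expand and integrate term by term over [-π, π]:
  ∫ (3x)^2 dx = 9·(2π^3/3); ∫ 2·3·(1)·x dx = 0 (odd integrand); ∫ 1^2 dx = 1·2π.
So (1/(2π)) ∫_{-π}^{π} (3x + 1)^2 dx = 9π^2/3 + 1 = 3π^2 + 1.
Parseval ⇒ Σ |c_n|^2 = 3π^2 + 1.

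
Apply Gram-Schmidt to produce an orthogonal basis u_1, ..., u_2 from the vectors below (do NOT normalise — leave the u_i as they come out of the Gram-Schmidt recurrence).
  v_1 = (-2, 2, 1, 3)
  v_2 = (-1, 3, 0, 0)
Orthogonal basis:
  u_1 = (-2, 2, 1, 3)
  u_2 = (-1/9, 19/9, -4/9, -4/3)

Apply the Gram-Schmidt recurrence
  u_1 = v_1
  u_i = v_i − Σ_{j<i} ((v_i · u_j) / (u_j · u_j)) · u_j.

Step by step this gives:
  u_1 = (-2, 2, 1, 3)
  u_2 = (-1/9, 19/9, -4/9, -4/3)

Orthogonality check:
  u_2 · u_1 = 0 (should be 0)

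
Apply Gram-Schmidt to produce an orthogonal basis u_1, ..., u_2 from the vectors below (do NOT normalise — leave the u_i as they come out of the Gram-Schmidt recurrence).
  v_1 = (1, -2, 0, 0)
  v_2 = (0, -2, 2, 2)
Orthogonal basis:
  u_1 = (1, -2, 0, 0)
  u_2 = (-4/5, -2/5, 2, 2)

Apply the Gram-Schmidt recurrence
  u_1 = v_1
  u_i = v_i − Σ_{j<i} ((v_i · u_j) / (u_j · u_j)) · u_j.

Step by step this gives:
  u_1 = (1, -2, 0, 0)
  u_2 = (-4/5, -2/5, 2, 2)

Orthogonality check:
  u_2 · u_1 = 0 (should be 0)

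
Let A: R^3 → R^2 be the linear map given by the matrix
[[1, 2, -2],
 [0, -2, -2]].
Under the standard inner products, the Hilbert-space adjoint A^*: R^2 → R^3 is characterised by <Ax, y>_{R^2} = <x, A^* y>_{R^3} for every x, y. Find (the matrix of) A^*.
A^* = A^T =
[[1, 0],
 [2, -2],
 [-2, -2]]

For real matrices with standard dot products, the defining identity <Ax, y> = <x, A^* y> gives (Ax)^T y = x^T (A^*) y, i.e. x^T A^T y = x^T (A^*) y. Since this holds for all x, y, we must have A^* = A^T. Therefore
A^* =
[[1, 0],
 [2, -2],
 [-2, -2]].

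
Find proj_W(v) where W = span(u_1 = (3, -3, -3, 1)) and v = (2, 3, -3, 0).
proj_W(v) = (9/14, -9/14, -9/14, 3/14)

Set up U = [u_1 | ... | u_1] ∈ R^(4×1). The projector onto W = col(U) is P = U (U^T U)^(-1) U^T.
Compute U^T U =
  [28],
and U^T v = (6).
Solve U^T U · c = U^T v for the coefficients: c = (3/14). The projection is proj_W(v) = U c.
Check: (v - proj_W(v)) · u_1 = 0  (should be 0).
Result: proj_W(v) = (9/14, -9/14, -9/14, 3/14).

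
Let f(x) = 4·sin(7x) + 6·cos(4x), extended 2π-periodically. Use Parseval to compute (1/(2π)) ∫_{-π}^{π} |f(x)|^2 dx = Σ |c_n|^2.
Σ |c_n|^2 = 26

Expand |f|^2 and use orthogonality of {sin(nx), cos(mx)} on [-π, π]:
  ∫_{-π}^{π} sin(nx)^2 dx = π, ∫ cos(mx)^2 dx = π, and cross terms integrate to 0.
So ∫_{-π}^{π} f(x)^2 dx = 4^2 · π + 6^2 · π = (16 + 36)π.
Divide by 2π: (16 + 36)/2 = 26.
By Parseval, this equals Σ |c_n|^2.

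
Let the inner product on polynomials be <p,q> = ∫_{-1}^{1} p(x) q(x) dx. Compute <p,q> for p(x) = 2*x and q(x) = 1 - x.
<p,q> = -4/3

Expand the product: p(x)·q(x) = -2*x^2 + 2*x.
∫_{-1}^{1} of each monomial x^k gives [2/(k+1) if k even, 0 if k odd]. Integrating term-by-term (or equivalently evaluating the antiderivative F(x) = -2*x^3/3 + x^2 at the endpoints):
  F(1) − F(−1) = 1/3 − (5/3) = -4/3.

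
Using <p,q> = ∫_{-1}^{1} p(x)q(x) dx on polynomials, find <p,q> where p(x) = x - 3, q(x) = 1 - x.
<p,q> = -20/3

Expand the product: p(x)·q(x) = -x^2 + 4*x - 3.
∫_{-1}^{1} of each monomial x^k gives [2/(k+1) if k even, 0 if k odd]. Integrating term-by-term (or equivalently evaluating the antiderivative F(x) = -x^3/3 + 2*x^2 - 3*x at the endpoints):
  F(1) − F(−1) = -4/3 − (16/3) = -20/3.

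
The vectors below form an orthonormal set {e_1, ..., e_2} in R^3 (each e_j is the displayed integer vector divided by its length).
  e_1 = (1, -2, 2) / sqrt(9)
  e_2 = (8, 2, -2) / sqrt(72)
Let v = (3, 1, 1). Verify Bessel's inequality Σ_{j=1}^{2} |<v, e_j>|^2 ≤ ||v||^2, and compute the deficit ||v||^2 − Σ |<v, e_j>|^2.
Σ |<v, e_j>|^2 = 9; ||v||^2 = 11; deficit = 2

Write each e_j = u_j / sqrt(<u_j, u_j>) where u_j is the displayed integer vector. Then <v, e_j> = <v, u_j> / sqrt(<u_j, u_j>), so |<v, e_j>|^2 = <v, u_j>^2 / <u_j, u_j>.
Coefficients: <v, e_1> = 3/sqrt(9), <v, e_2> = 24/sqrt(72).
Square and sum: Σ |<v, e_j>|^2 = 9.
Compute ||v||^2 = v·v = 11.
Deficit = 11 − 9 = 2 ≥ 0, confirming Bessel's inequality. (The deficit equals ||v − Σ <v,e_j> e_j||^2, the squared distance from v to span{e_j}.)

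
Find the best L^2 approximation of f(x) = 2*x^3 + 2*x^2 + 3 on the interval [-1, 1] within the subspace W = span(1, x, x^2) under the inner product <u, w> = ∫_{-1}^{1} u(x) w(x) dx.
g(x) = 2*x^2 + 6*x/5 + 3

The best approximation g ∈ W is the orthogonal projection of f onto W. Writing g = a_0 + a_1 x + a_2 x^2, the coefficients solve the normal equations G · a = b where
  G_{ij} = <φ_i, φ_j> and b_i = <f, φ_i>, with φ_0 = 1, φ_1 = x, φ_2 = x^2.
G =
  [2, 0, 2/3]
  [0, 2/3, 0]
  [2/3, 0, 2/5],
b = (22/3, 4/5, 14/5).
Solving gives a_0 = 3, a_1 = 6/5, a_2 = 2, so
  g(x) = 2*x^2 + 6*x/5 + 3.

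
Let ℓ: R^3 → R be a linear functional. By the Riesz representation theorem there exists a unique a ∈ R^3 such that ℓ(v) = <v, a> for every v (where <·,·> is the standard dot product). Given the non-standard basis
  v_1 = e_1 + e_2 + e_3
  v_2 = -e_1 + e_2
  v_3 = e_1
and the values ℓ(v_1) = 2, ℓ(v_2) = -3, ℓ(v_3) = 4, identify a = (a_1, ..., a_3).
a = (4, 1, -3)

Write a = (a_1, ..., a_3) in the standard basis. For each basis vector v_i, ℓ(v_i) = <v_i, a> is a linear equation in the a_j's. Collect the n equations into a matrix system V a = ℓ, where row i of V is v_i (expressed in the standard basis). Since V is invertible (lower-triangular with 1s on the diagonal, up to permutation), solve by back-substitution:
  V =
[[1, 1, 1],
 [-1, 1, 0],
 [1, 0, 0]]
  V a = (2, -3, 4)
Solving gives a = (4, 1, -3).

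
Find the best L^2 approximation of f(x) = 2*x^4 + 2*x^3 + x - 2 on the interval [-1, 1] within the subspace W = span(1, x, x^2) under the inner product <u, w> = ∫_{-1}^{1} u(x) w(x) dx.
g(x) = 12*x^2/7 + 11*x/5 - 76/35

The best approximation g ∈ W is the orthogonal projection of f onto W. Writing g = a_0 + a_1 x + a_2 x^2, the coefficients solve the normal equations G · a = b where
  G_{ij} = <φ_i, φ_j> and b_i = <f, φ_i>, with φ_0 = 1, φ_1 = x, φ_2 = x^2.
G =
  [2, 0, 2/3]
  [0, 2/3, 0]
  [2/3, 0, 2/5],
b = (-16/5, 22/15, -16/21).
Solving gives a_0 = -76/35, a_1 = 11/5, a_2 = 12/7, so
  g(x) = 12*x^2/7 + 11*x/5 - 76/35.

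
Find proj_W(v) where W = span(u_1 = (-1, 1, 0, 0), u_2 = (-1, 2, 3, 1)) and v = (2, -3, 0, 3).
proj_W(v) = (55/21, -50/21, 5/7, 5/21)

Set up U = [u_1 | ... | u_2] ∈ R^(4×2). The projector onto W = col(U) is P = U (U^T U)^(-1) U^T.
Compute U^T U =
  [2, 3]
  [3, 15],
and U^T v = (-5, -5).
Solve U^T U · c = U^T v for the coefficients: c = (-20/7, 5/21). The projection is proj_W(v) = U c.
Check: (v - proj_W(v)) · u_1 = 0  (should be 0).
Check: (v - proj_W(v)) · u_2 = 0  (should be 0).
Result: proj_W(v) = (55/21, -50/21, 5/7, 5/21).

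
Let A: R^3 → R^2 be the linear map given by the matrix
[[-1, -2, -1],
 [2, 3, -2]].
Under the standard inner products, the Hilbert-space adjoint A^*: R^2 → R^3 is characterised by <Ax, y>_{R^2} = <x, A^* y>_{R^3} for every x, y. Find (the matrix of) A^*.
A^* = A^T =
[[-1, 2],
 [-2, 3],
 [-1, -2]]

For real matrices with standard dot products, the defining identity <Ax, y> = <x, A^* y> gives (Ax)^T y = x^T (A^*) y, i.e. x^T A^T y = x^T (A^*) y. Since this holds for all x, y, we must have A^* = A^T. Therefore
A^* =
[[-1, 2],
 [-2, 3],
 [-1, -2]].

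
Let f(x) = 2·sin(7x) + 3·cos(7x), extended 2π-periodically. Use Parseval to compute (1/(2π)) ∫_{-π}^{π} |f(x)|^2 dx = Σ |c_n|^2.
Σ |c_n|^2 = 13/2

Expand |f|^2 and use orthogonality of {sin(nx), cos(mx)} on [-π, π]:
  ∫_{-π}^{π} sin(nx)^2 dx = π, ∫ cos(mx)^2 dx = π, and cross terms integrate to 0.
So ∫_{-π}^{π} f(x)^2 dx = 2^2 · π + 3^2 · π = (4 + 9)π.
Divide by 2π: (4 + 9)/2 = 13/2.
By Parseval, this equals Σ |c_n|^2.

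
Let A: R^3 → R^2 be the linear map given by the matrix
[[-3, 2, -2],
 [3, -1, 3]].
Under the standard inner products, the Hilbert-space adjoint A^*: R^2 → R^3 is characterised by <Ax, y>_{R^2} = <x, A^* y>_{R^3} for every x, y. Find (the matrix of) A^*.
A^* = A^T =
[[-3, 3],
 [2, -1],
 [-2, 3]]

For real matrices with standard dot products, the defining identity <Ax, y> = <x, A^* y> gives (Ax)^T y = x^T (A^*) y, i.e. x^T A^T y = x^T (A^*) y. Since this holds for all x, y, we must have A^* = A^T. Therefore
A^* =
[[-3, 3],
 [2, -1],
 [-2, 3]].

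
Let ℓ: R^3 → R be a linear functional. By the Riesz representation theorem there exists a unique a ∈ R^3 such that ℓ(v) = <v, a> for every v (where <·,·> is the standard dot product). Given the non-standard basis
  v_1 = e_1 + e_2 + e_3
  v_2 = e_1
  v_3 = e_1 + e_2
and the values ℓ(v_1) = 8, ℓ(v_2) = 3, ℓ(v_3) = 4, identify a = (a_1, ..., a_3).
a = (3, 1, 4)

Write a = (a_1, ..., a_3) in the standard basis. For each basis vector v_i, ℓ(v_i) = <v_i, a> is a linear equation in the a_j's. Collect the n equations into a matrix system V a = ℓ, where row i of V is v_i (expressed in the standard basis). Since V is invertible (lower-triangular with 1s on the diagonal, up to permutation), solve by back-substitution:
  V =
[[1, 1, 1],
 [1, 0, 0],
 [1, 1, 0]]
  V a = (8, 3, 4)
Solving gives a = (3, 1, 4).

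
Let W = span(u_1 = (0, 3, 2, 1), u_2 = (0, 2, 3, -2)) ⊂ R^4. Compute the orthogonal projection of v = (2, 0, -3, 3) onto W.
proj_W(v) = (0, -21/46, -57/23, 153/46)

Set up U = [u_1 | ... | u_2] ∈ R^(4×2). The projector onto W = col(U) is P = U (U^T U)^(-1) U^T.
Compute U^T U =
  [14, 10]
  [10, 17],
and U^T v = (-3, -15).
Solve U^T U · c = U^T v for the coefficients: c = (33/46, -30/23). The projection is proj_W(v) = U c.
Check: (v - proj_W(v)) · u_1 = 0  (should be 0).
Check: (v - proj_W(v)) · u_2 = 0  (should be 0).
Result: proj_W(v) = (0, -21/46, -57/23, 153/46).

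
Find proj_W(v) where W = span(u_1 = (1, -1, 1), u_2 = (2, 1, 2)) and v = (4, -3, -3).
proj_W(v) = (1/2, -3, 1/2)

Set up U = [u_1 | ... | u_2] ∈ R^(3×2). The projector onto W = col(U) is P = U (U^T U)^(-1) U^T.
Compute U^T U =
  [3, 3]
  [3, 9],
and U^T v = (4, -1).
Solve U^T U · c = U^T v for the coefficients: c = (13/6, -5/6). The projection is proj_W(v) = U c.
Check: (v - proj_W(v)) · u_1 = 0  (should be 0).
Check: (v - proj_W(v)) · u_2 = 0  (should be 0).
Result: proj_W(v) = (1/2, -3, 1/2).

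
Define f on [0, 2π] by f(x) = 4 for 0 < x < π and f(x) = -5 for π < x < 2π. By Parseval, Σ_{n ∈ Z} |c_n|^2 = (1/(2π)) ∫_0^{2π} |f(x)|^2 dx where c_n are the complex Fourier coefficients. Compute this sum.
Σ |c_n|^2 = 41/2

Parseval equates the L^2 energy of f (normalised by 1/(2π)) with the ℓ^2 sum of its Fourier coefficients: (1/(2π)) ∫_0^{2π} |f|^2 = Σ |c_n|^2.
Compute the left side: (1/(2π)) [∫_0^π 4^2 dx + ∫_π^{2π} (-5)^2 dx] = (1/(2π)) · (16π + 25π) = (16 + 25)/2 = 41/2.
So Σ_{n ∈ Z} |c_n|^2 = 41/2.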